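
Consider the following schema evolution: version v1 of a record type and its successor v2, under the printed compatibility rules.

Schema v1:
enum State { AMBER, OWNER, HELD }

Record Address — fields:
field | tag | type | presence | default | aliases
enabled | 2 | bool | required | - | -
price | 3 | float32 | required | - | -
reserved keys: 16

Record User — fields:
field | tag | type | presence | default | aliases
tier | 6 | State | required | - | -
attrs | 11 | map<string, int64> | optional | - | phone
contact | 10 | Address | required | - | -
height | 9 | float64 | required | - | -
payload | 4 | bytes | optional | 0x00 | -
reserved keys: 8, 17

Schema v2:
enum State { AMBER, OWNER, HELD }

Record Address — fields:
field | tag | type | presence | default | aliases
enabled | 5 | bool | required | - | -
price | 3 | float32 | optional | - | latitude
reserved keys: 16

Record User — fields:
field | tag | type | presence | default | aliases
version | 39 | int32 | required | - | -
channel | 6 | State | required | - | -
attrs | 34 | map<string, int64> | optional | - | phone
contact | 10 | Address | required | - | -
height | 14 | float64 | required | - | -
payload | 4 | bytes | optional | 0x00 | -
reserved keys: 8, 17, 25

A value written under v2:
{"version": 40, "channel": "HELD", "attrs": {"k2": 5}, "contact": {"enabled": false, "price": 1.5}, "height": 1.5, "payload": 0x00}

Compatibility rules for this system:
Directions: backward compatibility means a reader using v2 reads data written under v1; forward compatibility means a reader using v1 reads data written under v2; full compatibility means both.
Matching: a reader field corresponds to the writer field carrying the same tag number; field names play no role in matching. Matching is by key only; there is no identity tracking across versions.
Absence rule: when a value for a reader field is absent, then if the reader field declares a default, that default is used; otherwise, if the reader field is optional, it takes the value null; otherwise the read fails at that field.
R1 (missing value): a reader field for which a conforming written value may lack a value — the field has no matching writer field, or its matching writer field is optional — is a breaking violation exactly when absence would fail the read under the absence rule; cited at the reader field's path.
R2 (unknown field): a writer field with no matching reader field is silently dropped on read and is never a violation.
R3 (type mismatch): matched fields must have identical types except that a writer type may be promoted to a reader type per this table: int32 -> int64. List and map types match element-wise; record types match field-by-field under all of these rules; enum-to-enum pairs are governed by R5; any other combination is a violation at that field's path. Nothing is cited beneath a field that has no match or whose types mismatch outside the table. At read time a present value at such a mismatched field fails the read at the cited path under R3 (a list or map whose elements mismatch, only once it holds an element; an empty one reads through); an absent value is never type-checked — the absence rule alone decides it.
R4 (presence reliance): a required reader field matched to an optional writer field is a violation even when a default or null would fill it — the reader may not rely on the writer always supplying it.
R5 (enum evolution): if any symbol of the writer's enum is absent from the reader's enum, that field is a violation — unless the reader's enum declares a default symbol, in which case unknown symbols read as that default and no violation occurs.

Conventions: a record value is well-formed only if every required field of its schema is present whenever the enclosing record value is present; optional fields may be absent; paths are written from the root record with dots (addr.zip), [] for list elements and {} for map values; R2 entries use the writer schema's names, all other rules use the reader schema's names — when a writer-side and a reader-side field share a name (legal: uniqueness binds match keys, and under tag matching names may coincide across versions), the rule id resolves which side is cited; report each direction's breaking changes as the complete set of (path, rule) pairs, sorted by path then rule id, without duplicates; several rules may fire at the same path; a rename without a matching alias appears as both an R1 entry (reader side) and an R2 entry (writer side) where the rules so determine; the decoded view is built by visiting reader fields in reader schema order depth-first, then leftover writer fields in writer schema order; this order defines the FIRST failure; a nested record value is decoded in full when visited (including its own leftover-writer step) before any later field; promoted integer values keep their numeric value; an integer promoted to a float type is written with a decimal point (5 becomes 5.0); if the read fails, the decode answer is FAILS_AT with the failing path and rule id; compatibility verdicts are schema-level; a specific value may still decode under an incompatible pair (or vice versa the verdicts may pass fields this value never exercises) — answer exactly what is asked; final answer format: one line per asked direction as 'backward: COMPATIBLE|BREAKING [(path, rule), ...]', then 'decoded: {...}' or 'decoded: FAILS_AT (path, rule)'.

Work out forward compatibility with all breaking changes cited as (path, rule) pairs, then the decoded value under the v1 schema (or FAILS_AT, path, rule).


forward: BREAKING [(contact.enabled, R1), (contact.price, R1), (contact.price, R4), (height, R1)]; decoded: FAILS_AT (contact.enabled, R1)

each type pair in User: writer, then reader
forward for User (reader v1, writer v2):
  State -> State, writer required: tier aligns to channel
  attrs: no writer-side match
  Address -> Address, writer required: contact aligns to contact
  height: no writer-side match
  bytes -> bytes, writer optional: payload aligns to payload
  leftover writer field: version
  leftover writer field: attrs
  leftover writer field: height
  contact.enabled: no writer-side match
  float32 -> float32, writer optional: contact.price aligns to contact.price
  leftover writer field: contact.enabled
  R1 fires at contact.enabled
  R1 fires at contact.price
  R4 fires at contact.price
  R1 fires at height
  => forward verdict for User: BREAKING, 4 violation(s)
decode (reader v1):
  tier := "HELD" (from writer channel)
  attrs := null (absent, optional -> null)
  read fails at contact.enabled under R1 (no fill)
  => FAILS_AT (contact.enabled, R1)
ruling out the remaining User differences:
  renamed field tier to channel in record User -> no rule fires on it in User's dialect; the asked verdict holds
  field attrs in record User: tag 11 changed to 34 -> no rule fires on it in User's dialect; the asked verdict holds
  added field version to record User: required int32, tag 39 (in v2 it sits immediately before channel) -> affects backward compatibility only, which is not asked


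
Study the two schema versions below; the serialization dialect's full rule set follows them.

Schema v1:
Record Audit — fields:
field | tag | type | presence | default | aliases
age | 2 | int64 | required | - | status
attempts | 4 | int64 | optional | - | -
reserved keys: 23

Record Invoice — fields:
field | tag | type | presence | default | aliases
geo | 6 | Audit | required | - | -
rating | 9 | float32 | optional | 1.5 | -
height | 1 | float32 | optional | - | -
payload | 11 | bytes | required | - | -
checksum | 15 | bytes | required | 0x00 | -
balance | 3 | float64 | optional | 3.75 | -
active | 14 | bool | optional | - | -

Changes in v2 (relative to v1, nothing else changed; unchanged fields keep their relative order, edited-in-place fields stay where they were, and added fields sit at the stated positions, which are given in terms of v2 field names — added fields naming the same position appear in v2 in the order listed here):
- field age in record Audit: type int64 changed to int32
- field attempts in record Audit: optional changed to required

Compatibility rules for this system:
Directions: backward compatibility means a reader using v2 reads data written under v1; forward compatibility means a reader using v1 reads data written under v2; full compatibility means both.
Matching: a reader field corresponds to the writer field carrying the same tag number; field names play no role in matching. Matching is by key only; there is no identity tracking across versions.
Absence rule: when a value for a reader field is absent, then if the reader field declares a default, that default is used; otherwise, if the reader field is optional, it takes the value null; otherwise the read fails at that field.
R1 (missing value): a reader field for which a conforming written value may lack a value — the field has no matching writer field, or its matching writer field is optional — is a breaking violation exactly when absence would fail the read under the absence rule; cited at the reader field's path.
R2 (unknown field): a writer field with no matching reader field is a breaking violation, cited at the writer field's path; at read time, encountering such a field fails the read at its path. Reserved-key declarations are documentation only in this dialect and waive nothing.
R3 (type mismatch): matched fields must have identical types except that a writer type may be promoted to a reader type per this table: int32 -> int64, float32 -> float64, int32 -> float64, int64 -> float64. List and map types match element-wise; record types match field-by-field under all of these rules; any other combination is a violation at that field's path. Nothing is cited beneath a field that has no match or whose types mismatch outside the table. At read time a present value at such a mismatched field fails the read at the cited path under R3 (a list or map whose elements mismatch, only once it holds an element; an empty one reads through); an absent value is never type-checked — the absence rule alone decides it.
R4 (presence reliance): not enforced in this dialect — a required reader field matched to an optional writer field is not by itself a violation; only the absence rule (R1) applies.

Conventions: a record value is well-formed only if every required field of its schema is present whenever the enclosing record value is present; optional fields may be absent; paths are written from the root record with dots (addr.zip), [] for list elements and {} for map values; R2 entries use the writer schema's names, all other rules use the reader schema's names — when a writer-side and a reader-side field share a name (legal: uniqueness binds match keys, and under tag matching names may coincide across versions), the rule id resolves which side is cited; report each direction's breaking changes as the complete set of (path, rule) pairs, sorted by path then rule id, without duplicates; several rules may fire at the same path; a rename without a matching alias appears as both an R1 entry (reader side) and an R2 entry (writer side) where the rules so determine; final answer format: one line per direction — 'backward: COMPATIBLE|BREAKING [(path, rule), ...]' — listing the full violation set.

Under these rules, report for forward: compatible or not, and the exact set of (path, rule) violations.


the writer's type comes first in each Invoice pair
forward analysis of Invoice with v1 as reader and v2 as writer:
  geo <- geo (Audit -> Audit, writer required)
  rating <- rating (float32 -> float32, writer optional)
  height <- height (float32 -> float32, writer optional)
  payload <- payload (bytes -> bytes, writer required)
  checksum <- checksum (bytes -> bytes, writer required)
  balance <- balance (float64 -> float64, writer optional)
  active <- active (bool -> bool, writer optional)
  geo.age <- geo.age (int32 -> int64, writer required)
  geo.attempts <- geo.attempts (int64 -> int64, writer required)
  => forward: COMPATIBLE
remaining Invoice differences; none change what is asked:
  field age in record Audit: type int64 changed to int32 -> affects backward compatibility only, which is not asked
  field attempts in record Audit: optional changed to required -> affects backward compatibility only, which is not asked

forward: COMPATIBLE []


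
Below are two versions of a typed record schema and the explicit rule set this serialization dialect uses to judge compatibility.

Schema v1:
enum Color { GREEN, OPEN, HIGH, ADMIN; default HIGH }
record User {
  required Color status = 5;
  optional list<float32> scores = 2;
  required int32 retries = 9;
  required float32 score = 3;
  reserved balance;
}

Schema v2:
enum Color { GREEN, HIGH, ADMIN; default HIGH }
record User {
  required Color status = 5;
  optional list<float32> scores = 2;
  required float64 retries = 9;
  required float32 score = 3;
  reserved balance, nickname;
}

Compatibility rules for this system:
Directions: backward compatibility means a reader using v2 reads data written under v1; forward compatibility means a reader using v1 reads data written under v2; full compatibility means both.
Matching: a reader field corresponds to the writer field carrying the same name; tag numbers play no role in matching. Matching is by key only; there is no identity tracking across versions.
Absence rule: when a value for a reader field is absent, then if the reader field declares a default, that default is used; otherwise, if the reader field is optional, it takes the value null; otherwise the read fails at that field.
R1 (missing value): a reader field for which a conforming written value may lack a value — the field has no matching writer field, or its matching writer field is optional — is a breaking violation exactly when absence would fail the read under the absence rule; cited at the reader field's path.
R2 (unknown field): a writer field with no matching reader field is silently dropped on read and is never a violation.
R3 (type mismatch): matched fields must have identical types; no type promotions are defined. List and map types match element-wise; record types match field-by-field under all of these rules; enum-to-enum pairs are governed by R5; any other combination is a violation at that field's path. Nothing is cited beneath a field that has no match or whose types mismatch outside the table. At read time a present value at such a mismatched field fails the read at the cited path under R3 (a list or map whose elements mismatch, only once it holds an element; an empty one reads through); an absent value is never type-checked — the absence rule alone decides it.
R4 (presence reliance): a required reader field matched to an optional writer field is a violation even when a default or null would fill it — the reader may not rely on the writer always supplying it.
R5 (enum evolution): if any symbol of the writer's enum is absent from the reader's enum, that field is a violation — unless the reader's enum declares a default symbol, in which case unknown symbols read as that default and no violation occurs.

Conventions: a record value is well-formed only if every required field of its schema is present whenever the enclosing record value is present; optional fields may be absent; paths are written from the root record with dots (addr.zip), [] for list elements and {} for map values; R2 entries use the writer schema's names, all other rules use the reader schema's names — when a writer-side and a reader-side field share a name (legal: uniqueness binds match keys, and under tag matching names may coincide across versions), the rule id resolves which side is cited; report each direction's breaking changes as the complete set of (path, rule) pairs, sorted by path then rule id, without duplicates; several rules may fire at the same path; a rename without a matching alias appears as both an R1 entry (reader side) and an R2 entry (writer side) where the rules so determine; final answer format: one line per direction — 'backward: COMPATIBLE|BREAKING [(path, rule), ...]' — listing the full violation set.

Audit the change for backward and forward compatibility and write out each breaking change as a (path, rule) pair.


in User below, arrows point writer -> reader
backward for User (reader v2, writer v1):
  status: paired with writer status (Color -> Color; writer required)
  scores: paired with writer scores (list<float32> -> list<float32>; writer optional)
  retries: paired with writer retries (int32 -> float64; writer required)
  score: paired with writer score (float32 -> float32; writer required)
  rule R3 violated at retries
  backward on User therefore BREAKING (1)
forward for User (reader v1, writer v2):
  status: paired with writer status (Color -> Color; writer required)
  scores: paired with writer scores (list<float32> -> list<float32>; writer optional)
  retries: paired with writer retries (float64 -> int32; writer required)
  score: paired with writer score (float32 -> float32; writer required)
  rule R3 violated at retries
  forward on User therefore BREAKING (1)

backward: BREAKING [(retries, R3)]; forward: BREAKING [(retries, R3)]


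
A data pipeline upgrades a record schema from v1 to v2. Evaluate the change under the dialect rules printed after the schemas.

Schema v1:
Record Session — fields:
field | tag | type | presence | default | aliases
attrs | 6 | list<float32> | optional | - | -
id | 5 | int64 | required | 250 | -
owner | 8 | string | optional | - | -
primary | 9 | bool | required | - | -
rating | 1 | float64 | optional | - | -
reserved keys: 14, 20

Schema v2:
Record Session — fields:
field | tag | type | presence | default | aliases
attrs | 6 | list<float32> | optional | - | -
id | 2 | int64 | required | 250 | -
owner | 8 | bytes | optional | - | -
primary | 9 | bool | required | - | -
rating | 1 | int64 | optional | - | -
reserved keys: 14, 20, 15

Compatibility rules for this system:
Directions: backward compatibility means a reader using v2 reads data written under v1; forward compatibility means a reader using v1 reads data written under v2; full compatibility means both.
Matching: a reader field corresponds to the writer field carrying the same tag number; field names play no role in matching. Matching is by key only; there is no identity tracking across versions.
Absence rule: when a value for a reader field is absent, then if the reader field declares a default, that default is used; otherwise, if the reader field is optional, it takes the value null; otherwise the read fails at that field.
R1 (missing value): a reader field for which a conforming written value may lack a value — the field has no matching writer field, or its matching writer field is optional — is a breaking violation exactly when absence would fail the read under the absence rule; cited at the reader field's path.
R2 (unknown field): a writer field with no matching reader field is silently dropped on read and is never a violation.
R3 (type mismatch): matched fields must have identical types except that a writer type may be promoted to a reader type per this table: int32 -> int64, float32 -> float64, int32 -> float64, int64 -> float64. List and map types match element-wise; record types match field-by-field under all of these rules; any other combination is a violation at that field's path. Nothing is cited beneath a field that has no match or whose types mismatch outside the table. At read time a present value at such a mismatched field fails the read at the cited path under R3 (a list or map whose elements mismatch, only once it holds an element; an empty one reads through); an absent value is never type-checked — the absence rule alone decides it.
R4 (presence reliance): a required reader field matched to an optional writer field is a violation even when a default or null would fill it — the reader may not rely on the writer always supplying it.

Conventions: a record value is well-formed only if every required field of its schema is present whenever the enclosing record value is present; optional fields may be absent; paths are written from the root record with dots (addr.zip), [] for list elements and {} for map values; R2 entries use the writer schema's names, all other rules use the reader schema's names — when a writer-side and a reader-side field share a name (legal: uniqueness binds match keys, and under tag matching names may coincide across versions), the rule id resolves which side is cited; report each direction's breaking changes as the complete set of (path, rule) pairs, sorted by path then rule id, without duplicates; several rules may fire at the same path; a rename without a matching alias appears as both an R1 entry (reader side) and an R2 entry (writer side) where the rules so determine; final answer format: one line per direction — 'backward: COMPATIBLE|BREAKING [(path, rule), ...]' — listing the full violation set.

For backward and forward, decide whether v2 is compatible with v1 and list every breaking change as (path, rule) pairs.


backward: BREAKING [(owner, R3), (rating, R3)]; forward: BREAKING [(owner, R3)]

the writer's type comes first in each Session pair
backward for Session (reader v2, writer v1):
  writer optional, list<float32> -> list<float32>: reader attrs maps from writer attrs
  id has no writer counterpart
  writer optional, string -> bytes: reader owner maps from writer owner
  writer required, bool -> bool: reader primary maps from writer primary
  writer optional, float64 -> int64: reader rating maps from writer rating
  writer id: unknown to reader
  rule R3 violated at owner
  rule R3 violated at rating
  backward on Session therefore BREAKING (2)
forward for Session (reader v1, writer v2):
  writer optional, list<float32> -> list<float32>: reader attrs maps from writer attrs
  id has no writer counterpart
  writer optional, bytes -> string: reader owner maps from writer owner
  writer required, bool -> bool: reader primary maps from writer primary
  writer optional, int64 -> float64: reader rating maps from writer rating
  writer id: unknown to reader
  rule R3 violated at owner
  forward on Session therefore BREAKING (1)


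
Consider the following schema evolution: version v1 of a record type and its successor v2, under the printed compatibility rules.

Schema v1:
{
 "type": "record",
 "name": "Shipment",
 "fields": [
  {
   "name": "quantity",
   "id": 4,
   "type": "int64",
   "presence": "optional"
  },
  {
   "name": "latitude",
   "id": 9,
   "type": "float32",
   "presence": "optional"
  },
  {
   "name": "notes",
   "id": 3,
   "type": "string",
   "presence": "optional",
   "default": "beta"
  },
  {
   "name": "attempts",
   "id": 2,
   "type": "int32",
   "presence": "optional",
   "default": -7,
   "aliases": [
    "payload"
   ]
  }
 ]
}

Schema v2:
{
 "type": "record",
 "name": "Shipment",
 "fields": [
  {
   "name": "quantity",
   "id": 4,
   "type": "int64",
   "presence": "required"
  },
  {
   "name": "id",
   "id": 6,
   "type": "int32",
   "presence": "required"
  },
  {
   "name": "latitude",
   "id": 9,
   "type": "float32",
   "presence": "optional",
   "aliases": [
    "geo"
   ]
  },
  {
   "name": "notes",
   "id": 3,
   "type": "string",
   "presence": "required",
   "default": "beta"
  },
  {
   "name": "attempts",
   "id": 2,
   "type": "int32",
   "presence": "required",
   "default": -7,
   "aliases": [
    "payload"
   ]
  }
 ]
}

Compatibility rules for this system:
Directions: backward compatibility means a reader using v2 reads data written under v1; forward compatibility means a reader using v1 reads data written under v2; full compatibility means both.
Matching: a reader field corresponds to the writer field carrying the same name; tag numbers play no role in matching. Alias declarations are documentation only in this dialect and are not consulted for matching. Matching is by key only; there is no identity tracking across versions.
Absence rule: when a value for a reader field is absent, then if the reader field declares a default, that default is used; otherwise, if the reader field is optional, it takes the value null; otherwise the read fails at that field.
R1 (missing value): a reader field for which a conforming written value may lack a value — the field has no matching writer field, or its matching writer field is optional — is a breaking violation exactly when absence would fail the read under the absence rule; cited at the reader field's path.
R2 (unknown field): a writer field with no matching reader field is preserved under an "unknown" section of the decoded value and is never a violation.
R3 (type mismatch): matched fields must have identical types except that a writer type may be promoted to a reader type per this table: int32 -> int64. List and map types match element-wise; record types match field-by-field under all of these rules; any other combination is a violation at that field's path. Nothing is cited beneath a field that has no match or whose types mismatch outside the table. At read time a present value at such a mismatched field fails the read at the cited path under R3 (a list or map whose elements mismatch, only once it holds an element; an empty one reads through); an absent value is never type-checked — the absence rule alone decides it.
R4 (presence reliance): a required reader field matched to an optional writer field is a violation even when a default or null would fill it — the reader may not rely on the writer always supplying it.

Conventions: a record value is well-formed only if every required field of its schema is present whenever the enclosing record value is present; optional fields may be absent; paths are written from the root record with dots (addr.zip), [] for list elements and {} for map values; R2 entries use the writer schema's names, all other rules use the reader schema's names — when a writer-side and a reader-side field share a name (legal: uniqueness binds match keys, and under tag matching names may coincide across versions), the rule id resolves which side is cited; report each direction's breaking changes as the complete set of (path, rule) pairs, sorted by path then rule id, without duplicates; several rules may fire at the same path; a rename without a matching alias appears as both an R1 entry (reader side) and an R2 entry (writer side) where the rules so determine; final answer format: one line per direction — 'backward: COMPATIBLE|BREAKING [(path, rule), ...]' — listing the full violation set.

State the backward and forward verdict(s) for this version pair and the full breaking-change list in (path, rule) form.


the writer's type comes first in each Shipment pair
backward for Shipment (reader v2, writer v1):
  quantity: paired with writer quantity (int64 -> int64; writer optional)
  id: no writer match
  latitude: paired with writer latitude (float32 -> float32; writer optional)
  notes: paired with writer notes (string -> string; writer optional)
  attempts: paired with writer attempts (int32 -> int32; writer optional)
  violation R4 at attempts
  violation R1 at id
  violation R4 at notes
  violation R1 at quantity
  violation R4 at quantity
  => backward: BREAKING (5)
forward for Shipment (reader v1, writer v2):
  quantity: paired with writer quantity (int64 -> int64; writer required)
  latitude: paired with writer latitude (float32 -> float32; writer optional)
  notes: paired with writer notes (string -> string; writer required)
  attempts: paired with writer attempts (int32 -> int32; writer required)
  writer field id has no reader counterpart
  => no violations; forward on Shipment: COMPATIBLE

backward: BREAKING [(attempts, R4), (id, R1), (notes, R4), (quantity, R1), (quantity, R4)]; forward: COMPATIBLE []


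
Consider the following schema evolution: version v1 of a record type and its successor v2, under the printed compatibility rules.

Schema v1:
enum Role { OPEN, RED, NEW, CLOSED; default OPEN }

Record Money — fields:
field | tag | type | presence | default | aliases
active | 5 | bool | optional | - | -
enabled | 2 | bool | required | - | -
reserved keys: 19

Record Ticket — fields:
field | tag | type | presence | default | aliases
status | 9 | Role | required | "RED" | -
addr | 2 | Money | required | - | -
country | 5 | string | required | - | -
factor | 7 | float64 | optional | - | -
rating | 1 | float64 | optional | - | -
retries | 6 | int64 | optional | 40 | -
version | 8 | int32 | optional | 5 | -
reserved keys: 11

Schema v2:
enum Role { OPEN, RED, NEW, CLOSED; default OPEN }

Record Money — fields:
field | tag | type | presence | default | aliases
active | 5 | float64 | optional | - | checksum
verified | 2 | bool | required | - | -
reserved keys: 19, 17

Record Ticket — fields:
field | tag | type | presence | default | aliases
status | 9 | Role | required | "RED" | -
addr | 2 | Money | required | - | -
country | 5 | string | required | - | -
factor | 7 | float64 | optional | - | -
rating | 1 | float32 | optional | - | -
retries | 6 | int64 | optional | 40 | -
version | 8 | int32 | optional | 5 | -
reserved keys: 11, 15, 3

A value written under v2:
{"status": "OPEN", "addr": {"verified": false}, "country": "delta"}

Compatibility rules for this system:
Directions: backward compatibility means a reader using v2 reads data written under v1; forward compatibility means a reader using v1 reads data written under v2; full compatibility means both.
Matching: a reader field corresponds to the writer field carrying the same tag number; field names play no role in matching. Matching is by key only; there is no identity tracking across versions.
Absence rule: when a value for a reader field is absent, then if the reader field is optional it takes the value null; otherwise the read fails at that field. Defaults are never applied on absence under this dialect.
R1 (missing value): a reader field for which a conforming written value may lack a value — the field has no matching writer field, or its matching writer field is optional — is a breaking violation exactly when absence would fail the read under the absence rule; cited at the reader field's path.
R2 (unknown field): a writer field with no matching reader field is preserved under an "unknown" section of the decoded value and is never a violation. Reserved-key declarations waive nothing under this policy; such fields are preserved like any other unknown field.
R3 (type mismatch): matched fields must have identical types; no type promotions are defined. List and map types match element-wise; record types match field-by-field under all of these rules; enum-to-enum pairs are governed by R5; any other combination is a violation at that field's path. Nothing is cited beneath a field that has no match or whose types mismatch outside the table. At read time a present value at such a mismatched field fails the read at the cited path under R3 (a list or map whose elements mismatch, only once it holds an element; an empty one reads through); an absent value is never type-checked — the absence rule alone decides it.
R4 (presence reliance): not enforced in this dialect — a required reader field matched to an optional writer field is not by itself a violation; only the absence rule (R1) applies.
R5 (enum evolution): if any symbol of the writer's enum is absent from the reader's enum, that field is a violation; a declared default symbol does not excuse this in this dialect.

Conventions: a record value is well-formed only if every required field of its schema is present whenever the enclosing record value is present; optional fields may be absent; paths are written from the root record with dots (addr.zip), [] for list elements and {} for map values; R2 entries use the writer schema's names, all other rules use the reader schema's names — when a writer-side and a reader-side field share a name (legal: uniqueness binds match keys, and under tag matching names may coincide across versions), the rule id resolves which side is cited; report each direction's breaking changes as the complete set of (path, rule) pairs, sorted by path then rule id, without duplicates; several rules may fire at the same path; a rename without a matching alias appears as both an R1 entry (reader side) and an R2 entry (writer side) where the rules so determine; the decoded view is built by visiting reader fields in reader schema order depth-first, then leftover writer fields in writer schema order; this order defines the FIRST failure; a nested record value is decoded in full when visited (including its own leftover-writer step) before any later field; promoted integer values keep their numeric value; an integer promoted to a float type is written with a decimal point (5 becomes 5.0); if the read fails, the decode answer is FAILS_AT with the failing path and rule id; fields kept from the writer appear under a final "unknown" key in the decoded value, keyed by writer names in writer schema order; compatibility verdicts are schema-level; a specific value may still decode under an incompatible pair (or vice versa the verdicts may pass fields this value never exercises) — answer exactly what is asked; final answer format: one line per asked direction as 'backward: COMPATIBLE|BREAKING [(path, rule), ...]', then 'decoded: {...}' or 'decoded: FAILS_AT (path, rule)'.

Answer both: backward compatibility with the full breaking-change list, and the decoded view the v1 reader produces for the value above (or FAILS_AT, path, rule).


the writer's type comes first in each Ticket pair
backward for Ticket (reader v2, writer v1):
  status: paired with writer status (Role -> Role; writer required)
  addr: paired with writer addr (Money -> Money; writer required)
  country: paired with writer country (string -> string; writer required)
  factor: paired with writer factor (float64 -> float64; writer optional)
  rating: paired with writer rating (float64 -> float32; writer optional)
  retries: paired with writer retries (int64 -> int64; writer optional)
  version: paired with writer version (int32 -> int32; writer optional)
  addr.active: paired with writer addr.active (bool -> float64; writer optional)
  addr.verified: paired with writer addr.enabled (bool -> bool; writer required)
  rule R3 violated at addr.active
  rule R3 violated at rating
  backward on Ticket therefore BREAKING (2)
decode walk for Ticket under reader schema v1:
  status := "OPEN"
  addr.active := null (not supplied -> null)
  addr.enabled := false (from writer verified)
  country := "delta"
  factor := null (not supplied -> null)
  rating := null (not supplied -> null)
  retries := null (not supplied -> null)
  version := null (not supplied -> null)
  => decoded: {"status": "OPEN", "addr": {"active": null, "enabled": false}, "country": "delta", "factor": null, "rating": null, "retries": null, "version": null}
checking off the Ticket differences that do not matter here:
  renamed field enabled to verified in record Money -> inert for the asked Ticket verdict: nothing fires

backward: BREAKING [(addr.active, R3), (rating, R3)]; decoded: {"status": "OPEN", "addr": {"active": null, "enabled": false}, "country": "delta", "factor": null, "rating": null, "retries": null, "version": null}


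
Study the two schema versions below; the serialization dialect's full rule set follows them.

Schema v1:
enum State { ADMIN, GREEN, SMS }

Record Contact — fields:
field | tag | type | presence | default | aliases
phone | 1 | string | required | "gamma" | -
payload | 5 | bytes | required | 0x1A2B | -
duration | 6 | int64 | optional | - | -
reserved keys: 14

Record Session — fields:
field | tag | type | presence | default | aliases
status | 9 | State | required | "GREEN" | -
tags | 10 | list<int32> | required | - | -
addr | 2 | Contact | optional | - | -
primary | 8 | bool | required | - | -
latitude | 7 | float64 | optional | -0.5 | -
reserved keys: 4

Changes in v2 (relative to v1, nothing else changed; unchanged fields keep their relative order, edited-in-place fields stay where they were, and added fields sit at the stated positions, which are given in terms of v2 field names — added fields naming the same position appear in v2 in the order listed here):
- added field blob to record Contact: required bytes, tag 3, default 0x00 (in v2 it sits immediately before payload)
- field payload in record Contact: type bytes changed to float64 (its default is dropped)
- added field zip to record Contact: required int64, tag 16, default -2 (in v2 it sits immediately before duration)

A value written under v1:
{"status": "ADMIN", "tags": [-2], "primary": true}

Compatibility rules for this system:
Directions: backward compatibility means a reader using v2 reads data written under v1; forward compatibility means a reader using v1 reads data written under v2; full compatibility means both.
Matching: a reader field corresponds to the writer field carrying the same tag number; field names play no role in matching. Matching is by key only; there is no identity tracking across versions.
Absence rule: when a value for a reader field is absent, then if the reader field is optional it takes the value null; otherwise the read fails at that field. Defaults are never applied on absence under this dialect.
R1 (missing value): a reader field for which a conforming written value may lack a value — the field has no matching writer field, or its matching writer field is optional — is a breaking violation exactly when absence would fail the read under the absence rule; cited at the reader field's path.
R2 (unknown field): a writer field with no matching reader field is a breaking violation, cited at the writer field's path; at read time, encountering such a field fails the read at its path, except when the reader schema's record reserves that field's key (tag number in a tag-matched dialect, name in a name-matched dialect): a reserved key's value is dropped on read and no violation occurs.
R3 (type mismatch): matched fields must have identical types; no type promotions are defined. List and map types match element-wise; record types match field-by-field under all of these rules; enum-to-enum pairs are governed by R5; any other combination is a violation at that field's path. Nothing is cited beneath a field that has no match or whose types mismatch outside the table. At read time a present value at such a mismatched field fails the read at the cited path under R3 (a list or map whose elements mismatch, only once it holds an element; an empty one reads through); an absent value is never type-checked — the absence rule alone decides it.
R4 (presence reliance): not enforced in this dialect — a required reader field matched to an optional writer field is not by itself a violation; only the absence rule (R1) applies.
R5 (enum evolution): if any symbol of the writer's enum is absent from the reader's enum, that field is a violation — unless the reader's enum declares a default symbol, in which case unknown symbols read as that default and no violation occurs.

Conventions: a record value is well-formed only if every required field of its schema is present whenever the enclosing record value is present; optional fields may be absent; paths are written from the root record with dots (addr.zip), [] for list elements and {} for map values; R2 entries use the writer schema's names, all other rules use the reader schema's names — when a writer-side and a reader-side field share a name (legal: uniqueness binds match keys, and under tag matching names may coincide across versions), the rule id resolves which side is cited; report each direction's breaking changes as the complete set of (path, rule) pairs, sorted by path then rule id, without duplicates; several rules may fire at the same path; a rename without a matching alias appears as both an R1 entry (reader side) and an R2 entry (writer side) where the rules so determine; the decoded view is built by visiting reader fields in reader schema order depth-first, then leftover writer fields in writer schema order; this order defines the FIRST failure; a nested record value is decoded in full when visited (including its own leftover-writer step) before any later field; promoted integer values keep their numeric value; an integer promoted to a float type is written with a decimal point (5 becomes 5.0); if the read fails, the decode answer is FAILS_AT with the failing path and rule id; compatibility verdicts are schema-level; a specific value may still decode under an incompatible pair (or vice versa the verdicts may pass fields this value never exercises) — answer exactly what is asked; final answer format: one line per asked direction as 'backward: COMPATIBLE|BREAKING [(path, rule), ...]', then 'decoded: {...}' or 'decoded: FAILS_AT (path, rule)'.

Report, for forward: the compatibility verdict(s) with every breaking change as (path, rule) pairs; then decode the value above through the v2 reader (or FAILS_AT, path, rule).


forward: BREAKING [(addr.blob, R2), (addr.payload, R3), (addr.zip, R2)]; decoded: {"status": "ADMIN", "tags": [-2], "addr": null, "primary": true, "latitude": null}

arrows below run writer -> reader for Session
checking forward for Session: reader v1 against writer v2:
  status: State -> State, writer required; from status
  tags: list<int32> -> list<int32>, writer required; from tags
  addr: Contact -> Contact, writer optional; from addr
  primary: bool -> bool, writer required; from primary
  latitude: float64 -> float64, writer optional; from latitude
  addr.phone: string -> string, writer required; from addr.phone
  addr.payload: float64 -> bytes, writer required; from addr.payload
  addr.duration: int64 -> int64, writer optional; from addr.duration
  addr.blob (writer side), unknown to reader
  addr.zip (writer side), unknown to reader
  violation R2 at addr.blob
  violation R3 at addr.payload
  violation R2 at addr.zip
  => forward: BREAKING (3)
decoding the Session value with the v2 reader:
  status := "ADMIN"
  tags := [-2]
  addr := null (missing; optional => null)
  primary := true
  latitude := null (missing; optional => null)
  => decoded: {"status": "ADMIN", "tags": [-2], "addr": null, "primary": true, "latitude": null}
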